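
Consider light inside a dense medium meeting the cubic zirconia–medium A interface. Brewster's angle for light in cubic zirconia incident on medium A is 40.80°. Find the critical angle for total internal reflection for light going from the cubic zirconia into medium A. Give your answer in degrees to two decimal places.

tan θ_B = n₂/n₁ = tan 40.80° = 0.8632.
Total internal reflection: sin θ_c = n₂/n₁ = 0.8632.
θ_c = arcsin(0.8632) = 59.68°.

θ_c ≈ 59.68°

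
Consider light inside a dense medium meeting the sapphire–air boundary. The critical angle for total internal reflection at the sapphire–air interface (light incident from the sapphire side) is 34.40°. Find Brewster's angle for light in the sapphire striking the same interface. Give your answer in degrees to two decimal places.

sin θ_c = n₂/n₁, so n₂/n₁ = sin 34.40° = 0.5650.
Brewster: tan θ_B = n₂/n₁ = 0.5650.
θ_B = arctan(0.5650) = 29.47°.

θ_B ≈ 29.47°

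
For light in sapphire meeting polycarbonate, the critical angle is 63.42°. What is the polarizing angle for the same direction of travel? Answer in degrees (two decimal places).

θ_B ≈ 41.81°

sin θ_c = n₂/n₁, so n₂/n₁ = sin 63.42° = 0.8943.
Brewster: tan θ_B = n₂/n₁ = 0.8943.
θ_B = arctan(0.8943) = 41.81°.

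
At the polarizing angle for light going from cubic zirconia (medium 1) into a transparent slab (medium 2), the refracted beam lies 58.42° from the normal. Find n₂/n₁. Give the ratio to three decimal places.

θ_B + θ_t = 90°, so θ_B = 90° − 58.42° = 31.58°.
tan θ_B = n₂/n₁, so n₂/n₁ = tan 31.58° = 0.615.

n₂/n₁ ≈ 0.615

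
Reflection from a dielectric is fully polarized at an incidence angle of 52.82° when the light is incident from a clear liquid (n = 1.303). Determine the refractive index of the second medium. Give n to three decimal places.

Brewster's law: tan θ_B = n₂/n₁ (light incident in a clear liquid, refracted into a dielectric).
n₂ = n₁ tan θ_B = 1.303 × tan 52.82° = 1.718.

n ≈ 1.718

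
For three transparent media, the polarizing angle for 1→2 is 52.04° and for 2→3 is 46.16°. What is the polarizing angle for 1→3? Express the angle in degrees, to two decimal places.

θ_B ≈ 53.16°

Each Brewster angle gives a ratio: n₂/n₁ = tan 52.04° = 1.2818, n₃/n₂ = tan 46.16° = 1.0413.
So n₃/n₁ = (n₂/n₁)(n₃/n₂) = 1.2818 × 1.0413 = 1.3348.
θ_B(1→3) = arctan(1.3348) = 53.16°.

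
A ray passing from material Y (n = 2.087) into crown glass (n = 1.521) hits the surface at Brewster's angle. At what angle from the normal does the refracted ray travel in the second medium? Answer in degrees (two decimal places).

θ_t ≈ 53.92°

θ_B = arctan(n₂/n₁) = arctan(1.521/2.087) = 36.08°.
The refracted ray is perpendicular to the reflected ray, so θ_t = 90° − θ_B = 53.92°.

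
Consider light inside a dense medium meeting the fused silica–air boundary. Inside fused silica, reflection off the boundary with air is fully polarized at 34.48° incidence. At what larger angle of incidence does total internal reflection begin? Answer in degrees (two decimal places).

n₂/n₁ = tan 34.48° = 0.6868; the critical angle satisfies sin θ_c = n₂/n₁.
θ_c = arcsin(0.6868) = 43.37°.

θ_c ≈ 43.37°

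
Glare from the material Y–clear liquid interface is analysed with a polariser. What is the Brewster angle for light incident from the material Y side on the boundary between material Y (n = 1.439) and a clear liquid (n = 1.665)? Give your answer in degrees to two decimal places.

θ_B ≈ 49.16°

tan θ_B = n₂/n₁ = 1.665/1.439 = 1.1571.
So θ_B = arctan 1.1571 = 49.16°.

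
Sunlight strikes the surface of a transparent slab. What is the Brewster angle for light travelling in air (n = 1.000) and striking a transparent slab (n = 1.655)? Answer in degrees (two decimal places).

At Brewster's angle the reflected and refracted rays are perpendicular, which with Snell's law gives tan θ_B = n₂/n₁.
Here n₂/n₁ = 1.655/1.000 = 1.6550, and Brewster's law gives tan θ_B = n₂/n₁.
So θ_B = arctan 1.6550 = 58.86°.

θ_B ≈ 58.86°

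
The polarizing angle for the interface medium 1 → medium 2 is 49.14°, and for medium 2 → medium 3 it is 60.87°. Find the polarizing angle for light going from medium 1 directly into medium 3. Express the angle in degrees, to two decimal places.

θ_B ≈ 64.26°

Each Brewster angle gives a ratio: n₂/n₁ = tan 49.14° = 1.1561, n₃/n₂ = tan 60.87° = 1.7944.
Multiplying, n₃/n₁ = 1.1561 × 1.7944 = 2.0745, and θ_B(1→3) = arctan 2.0745 = 64.26°.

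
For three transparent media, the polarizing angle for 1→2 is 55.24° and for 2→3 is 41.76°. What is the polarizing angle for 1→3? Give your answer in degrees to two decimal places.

n₂/n₁ = tan 55.24° = 1.4410 and n₃/n₂ = tan 41.76° = 0.8928.
n₃/n₁ = 1.2866. Then tan θ_B(1→3) = n₃/n₁, so θ_B(1→3) = arctan(1.2866) = 52.14°.

θ_B ≈ 52.14°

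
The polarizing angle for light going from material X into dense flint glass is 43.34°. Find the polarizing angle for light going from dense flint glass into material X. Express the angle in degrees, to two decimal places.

θ_B' ≈ 46.66°

Reversing the direction swaps n₁ and n₂, so tan θ_B' = 1/tan θ_B and θ_B' = 90° − θ_B.
Hence θ_B' = 90° − 43.34° = 46.66°.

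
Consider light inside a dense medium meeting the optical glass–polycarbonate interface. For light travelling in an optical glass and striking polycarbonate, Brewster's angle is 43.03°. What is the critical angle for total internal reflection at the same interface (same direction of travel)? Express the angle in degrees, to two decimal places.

θ_c ≈ 68.99°

From Brewster, n₂/n₁ = tan θ_B = tan 43.03° = 0.9335.
Then sin θ_c = n₂/n₁ = 0.9335, so θ_c = arcsin 0.9335 = 68.99°.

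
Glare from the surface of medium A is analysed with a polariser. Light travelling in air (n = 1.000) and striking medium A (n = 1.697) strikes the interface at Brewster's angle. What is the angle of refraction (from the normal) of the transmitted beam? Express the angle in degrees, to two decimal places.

θ_t ≈ 30.51°

tan θ_B = n₂/n₁ = 1.697/1.000 = 1.6970, so θ_B = 59.49°.
Since θ_B + θ_t = 90° at Brewster incidence, θ_t = 90° − 59.49° = 30.51°.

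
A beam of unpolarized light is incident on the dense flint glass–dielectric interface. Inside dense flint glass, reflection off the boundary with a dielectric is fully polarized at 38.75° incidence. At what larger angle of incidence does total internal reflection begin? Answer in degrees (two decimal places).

From Brewster, n₂/n₁ = tan θ_B = tan 38.75° = 0.8026.
Then sin θ_c = n₂/n₁ = 0.8026, so θ_c = arcsin 0.8026 = 53.38°.

θ_c ≈ 53.38°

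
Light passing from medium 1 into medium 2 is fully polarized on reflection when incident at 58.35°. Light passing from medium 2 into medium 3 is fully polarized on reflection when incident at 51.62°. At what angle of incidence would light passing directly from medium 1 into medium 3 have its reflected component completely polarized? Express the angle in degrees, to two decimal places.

θ_B ≈ 63.98°

Each Brewster angle gives a ratio: n₂/n₁ = tan 58.35° = 1.6223, n₃/n₂ = tan 51.62° = 1.2626.
n₃/n₁ = 2.0483. Then tan θ_B(1→3) = n₃/n₁, so θ_B(1→3) = arctan(2.0483) = 63.98°.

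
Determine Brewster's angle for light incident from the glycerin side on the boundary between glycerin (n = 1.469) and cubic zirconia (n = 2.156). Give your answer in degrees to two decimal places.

Brewster's condition: tan θ_B = n₂/n₁ = 2.156/1.469 = 1.4677. Taking the arctangent, θ_B = 55.73°.

θ_B ≈ 55.73°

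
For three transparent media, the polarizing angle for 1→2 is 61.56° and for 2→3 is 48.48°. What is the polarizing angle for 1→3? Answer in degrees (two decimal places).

n₂/n₁ = tan 61.56° = 1.8464 and n₃/n₂ = tan 48.48° = 1.1295.
Multiplying, n₃/n₁ = 1.8464 × 1.1295 = 2.0855, and θ_B(1→3) = arctan 2.0855 = 64.38°.

θ_B ≈ 64.38°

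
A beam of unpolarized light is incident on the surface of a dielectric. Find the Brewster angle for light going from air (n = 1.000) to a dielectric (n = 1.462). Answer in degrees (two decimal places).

Brewster's condition: tan θ_B = n₂/n₁ = 1.462/1.000 = 1.4620.
So θ_B = arctan 1.4620 = 55.63°.

θ_B ≈ 55.63°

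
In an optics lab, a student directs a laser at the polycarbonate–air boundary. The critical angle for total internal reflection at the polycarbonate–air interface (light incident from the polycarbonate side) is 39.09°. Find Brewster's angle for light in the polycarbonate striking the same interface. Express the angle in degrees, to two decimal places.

n₂/n₁ = sin θ_c = sin 39.09° = 0.6305.
tan θ_B equals the same ratio, so θ_B = arctan(0.6305) = 32.23°.

θ_B ≈ 32.23°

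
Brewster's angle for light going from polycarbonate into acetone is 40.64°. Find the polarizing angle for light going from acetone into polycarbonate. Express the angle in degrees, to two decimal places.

θ_B' ≈ 49.36°

Reversing the direction swaps n₁ and n₂, so tan θ_B' = 1/tan θ_B and θ_B' = 90° − θ_B.
Hence θ_B' = 90° − 40.64° = 49.36°.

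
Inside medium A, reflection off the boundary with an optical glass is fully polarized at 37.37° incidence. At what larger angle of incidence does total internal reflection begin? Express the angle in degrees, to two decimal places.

θ_c ≈ 49.79°

n₂/n₁ = tan 37.37° = 0.7637; the critical angle satisfies sin θ_c = n₂/n₁.
θ_c = arcsin(0.7637) = 49.79°.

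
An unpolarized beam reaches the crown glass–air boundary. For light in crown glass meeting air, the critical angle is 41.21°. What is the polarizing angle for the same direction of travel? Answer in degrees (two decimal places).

At the critical angle sin θ_c = n₂/n₁, giving n₂/n₁ = sin 41.21° = 0.6588.
Then tan θ_B = n₂/n₁ = 0.6588, so θ_B = arctan 0.6588 = 33.38°.

θ_B ≈ 33.38°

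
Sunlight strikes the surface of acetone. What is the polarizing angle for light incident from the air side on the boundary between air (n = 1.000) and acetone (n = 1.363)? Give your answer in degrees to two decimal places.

tan θ_B = n₂/n₁ = 1.363/1.000 = 1.3630.
So θ_B = arctan 1.3630 = 53.73°.

θ_B ≈ 53.73°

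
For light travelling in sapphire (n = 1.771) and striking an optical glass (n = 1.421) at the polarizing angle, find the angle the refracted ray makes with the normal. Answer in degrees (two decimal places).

tan θ_B = n₂/n₁ = 1.421/1.771 = 0.8024, so θ_B = 38.74°.
The refracted ray is perpendicular to the reflected ray, so θ_t = 90° − θ_B = 51.26°.

θ_t ≈ 51.26°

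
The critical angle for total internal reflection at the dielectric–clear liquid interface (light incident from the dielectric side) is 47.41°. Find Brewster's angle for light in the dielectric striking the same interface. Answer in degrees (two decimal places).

θ_B ≈ 36.36°

At the critical angle sin θ_c = n₂/n₁, giving n₂/n₁ = sin 47.41° = 0.7362.
Then tan θ_B = n₂/n₁ = 0.7362, so θ_B = arctan 0.7362 = 36.36°.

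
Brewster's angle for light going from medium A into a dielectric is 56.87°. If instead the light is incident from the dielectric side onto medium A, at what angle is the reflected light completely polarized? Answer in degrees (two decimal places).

θ_B' ≈ 33.13°

The two Brewster angles are complementary: θ_B' = 90° − θ_B = 90° − 56.87° = 33.13°.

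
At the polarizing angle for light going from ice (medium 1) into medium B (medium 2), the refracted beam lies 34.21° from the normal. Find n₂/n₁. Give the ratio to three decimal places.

n₂/n₁ ≈ 1.471

At Brewster incidence θ_B = 90° − θ_t = 90° − 34.21° = 55.79°.
tan θ_B = n₂/n₁, so n₂/n₁ = tan 55.79° = 1.471.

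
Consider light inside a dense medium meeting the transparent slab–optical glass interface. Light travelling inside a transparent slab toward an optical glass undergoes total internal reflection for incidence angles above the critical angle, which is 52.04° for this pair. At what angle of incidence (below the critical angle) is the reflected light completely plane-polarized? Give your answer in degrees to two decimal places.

θ_B ≈ 38.25°

sin θ_c = n₂/n₁, so n₂/n₁ = sin 52.04° = 0.7884.
Brewster: tan θ_B = n₂/n₁ = 0.7884.
θ_B = arctan(0.7884) = 38.25°.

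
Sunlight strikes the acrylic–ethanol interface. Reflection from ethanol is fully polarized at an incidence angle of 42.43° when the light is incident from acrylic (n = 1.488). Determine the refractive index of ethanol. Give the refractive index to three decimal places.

n ≈ 1.360

Brewster's law: tan θ_B = n₂/n₁ (light incident in acrylic, refracted into ethanol).
n₂ = n₁ tan θ_B = 1.488 × tan 42.43° = 1.360.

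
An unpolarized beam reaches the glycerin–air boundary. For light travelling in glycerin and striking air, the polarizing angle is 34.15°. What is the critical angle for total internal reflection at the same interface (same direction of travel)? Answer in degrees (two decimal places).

θ_c ≈ 42.71°

tan θ_B = n₂/n₁ = tan 34.15° = 0.6783.
Total internal reflection: sin θ_c = n₂/n₁ = 0.6783.
θ_c = arcsin(0.6783) = 42.71°.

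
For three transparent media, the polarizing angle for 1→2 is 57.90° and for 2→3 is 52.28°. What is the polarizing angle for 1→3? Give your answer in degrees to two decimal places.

θ_B ≈ 64.12°

Each Brewster angle gives a ratio: n₂/n₁ = tan 57.90° = 1.5941, n₃/n₂ = tan 52.28° = 1.2929.
n₃/n₁ = 2.0611. Then tan θ_B(1→3) = n₃/n₁, so θ_B(1→3) = arctan(2.0611) = 64.12°.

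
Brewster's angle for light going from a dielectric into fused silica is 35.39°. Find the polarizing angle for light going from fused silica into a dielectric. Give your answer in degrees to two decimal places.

tan θ_B' = n₁/n₂ = 1/tan θ_B, so θ_B' = 90° − θ_B.
θ_B' = 90° − 35.39° = 54.61°.

θ_B' ≈ 54.61°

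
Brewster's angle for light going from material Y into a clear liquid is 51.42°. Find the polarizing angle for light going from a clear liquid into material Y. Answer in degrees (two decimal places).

θ_B' ≈ 38.58°

Reversing the direction swaps n₁ and n₂, so tan θ_B' = 1/tan θ_B and θ_B' = 90° − θ_B.
Hence θ_B' = 90° − 51.42° = 38.58°.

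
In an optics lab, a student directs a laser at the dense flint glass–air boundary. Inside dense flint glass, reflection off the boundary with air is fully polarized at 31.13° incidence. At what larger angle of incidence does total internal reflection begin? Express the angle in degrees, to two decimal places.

θ_c ≈ 37.15°

n₂/n₁ = tan 31.13° = 0.6040; the critical angle satisfies sin θ_c = n₂/n₁.
θ_c = arcsin(0.6040) = 37.15°.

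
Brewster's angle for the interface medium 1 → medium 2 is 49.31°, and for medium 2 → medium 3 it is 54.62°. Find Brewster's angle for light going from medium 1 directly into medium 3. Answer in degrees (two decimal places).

Each Brewster angle gives a ratio: n₂/n₁ = tan 49.31° = 1.1630, n₃/n₂ = tan 54.62° = 1.4082.
Multiplying, n₃/n₁ = 1.1630 × 1.4082 = 1.6377, and θ_B(1→3) = arctan 1.6377 = 58.59°.

θ_B ≈ 58.59°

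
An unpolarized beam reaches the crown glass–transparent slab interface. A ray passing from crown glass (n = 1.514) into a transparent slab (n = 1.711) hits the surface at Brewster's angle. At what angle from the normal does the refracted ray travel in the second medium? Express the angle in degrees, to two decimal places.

tan θ_B = n₂/n₁ = 1.711/1.514 = 1.1301, so θ_B = 48.50°.
At Brewster's angle the reflected and refracted rays are perpendicular, so θ_t = 90° − θ_B = 90° − 48.50° = 41.50°.

θ_t ≈ 41.50°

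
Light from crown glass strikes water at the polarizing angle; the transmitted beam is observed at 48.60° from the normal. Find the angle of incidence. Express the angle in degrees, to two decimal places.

Since the reflected and refracted rays are at right angles at the polarizing angle, θ_B + θ_t = 90°.
θ_B = 90° − 48.60° = 41.40°.

θ_B ≈ 41.40°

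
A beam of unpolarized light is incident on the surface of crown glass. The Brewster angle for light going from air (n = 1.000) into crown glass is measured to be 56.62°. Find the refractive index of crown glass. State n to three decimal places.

n ≈ 1.518

Full polarization of the reflected beam means tan θ_B = n₂/n₁, where n₁ is the incident medium (air).
n₂ = n₁ tan θ_B = 1.000 × tan 56.62° = 1.518.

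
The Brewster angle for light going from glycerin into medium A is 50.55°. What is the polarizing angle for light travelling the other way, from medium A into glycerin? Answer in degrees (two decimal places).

θ_B' ≈ 39.45°

tan θ_B' = n₁/n₂ = 1/tan θ_B, so θ_B' = 90° − θ_B.
θ_B' = 90° − 50.55° = 39.45°.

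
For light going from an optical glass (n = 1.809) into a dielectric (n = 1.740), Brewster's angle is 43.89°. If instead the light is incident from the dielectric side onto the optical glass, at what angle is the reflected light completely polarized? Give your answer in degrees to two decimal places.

The two Brewster angles are complementary: θ_B' = 90° − θ_B = 90° − 43.89° = 46.11°.

θ_B' ≈ 46.11°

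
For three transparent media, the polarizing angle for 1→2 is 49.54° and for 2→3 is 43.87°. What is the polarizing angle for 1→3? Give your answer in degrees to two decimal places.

θ_B ≈ 48.42°

n₂/n₁ = tan 49.54° = 1.1725 and n₃/n₂ = tan 43.87° = 0.9613.
So n₃/n₁ = (n₂/n₁)(n₃/n₂) = 1.1725 × 0.9613 = 1.1271.
θ_B(1→3) = arctan(1.1271) = 48.42°.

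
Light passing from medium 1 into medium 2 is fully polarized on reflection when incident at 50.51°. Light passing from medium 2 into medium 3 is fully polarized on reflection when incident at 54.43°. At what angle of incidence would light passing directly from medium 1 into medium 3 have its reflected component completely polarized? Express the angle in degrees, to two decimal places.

Each Brewster angle gives a ratio: n₂/n₁ = tan 50.51° = 1.2135, n₃/n₂ = tan 54.43° = 1.3983.
Multiplying, n₃/n₁ = 1.2135 × 1.3983 = 1.6969, and θ_B(1→3) = arctan 1.6969 = 59.49°.

θ_B ≈ 59.49°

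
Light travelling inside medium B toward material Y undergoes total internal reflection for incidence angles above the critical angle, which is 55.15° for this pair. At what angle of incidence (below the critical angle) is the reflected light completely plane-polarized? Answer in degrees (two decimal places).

θ_B ≈ 39.37°

n₂/n₁ = sin θ_c = sin 55.15° = 0.8207.
tan θ_B equals the same ratio, so θ_B = arctan(0.8207) = 39.37°.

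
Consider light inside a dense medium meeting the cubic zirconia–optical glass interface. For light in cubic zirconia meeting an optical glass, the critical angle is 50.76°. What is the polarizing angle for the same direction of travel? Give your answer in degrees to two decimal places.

θ_B ≈ 37.76°

n₂/n₁ = sin θ_c = sin 50.76° = 0.7745.
tan θ_B equals the same ratio, so θ_B = arctan(0.7745) = 37.76°.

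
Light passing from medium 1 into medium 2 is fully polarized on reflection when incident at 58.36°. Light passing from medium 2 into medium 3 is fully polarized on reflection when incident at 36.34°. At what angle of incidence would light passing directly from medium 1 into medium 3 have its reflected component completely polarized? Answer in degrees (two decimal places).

Each Brewster angle gives a ratio: n₂/n₁ = tan 58.36° = 1.6229, n₃/n₂ = tan 36.34° = 0.7356.
So n₃/n₁ = (n₂/n₁)(n₃/n₂) = 1.6229 × 0.7356 = 1.1939.
θ_B(1→3) = arctan(1.1939) = 50.05°.

θ_B ≈ 50.05°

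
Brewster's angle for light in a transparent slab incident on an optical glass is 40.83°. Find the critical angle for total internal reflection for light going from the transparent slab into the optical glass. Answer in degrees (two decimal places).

n₂/n₁ = tan 40.83° = 0.8641; the critical angle satisfies sin θ_c = n₂/n₁.
θ_c = arcsin(0.8641) = 59.78°.

θ_c ≈ 59.78°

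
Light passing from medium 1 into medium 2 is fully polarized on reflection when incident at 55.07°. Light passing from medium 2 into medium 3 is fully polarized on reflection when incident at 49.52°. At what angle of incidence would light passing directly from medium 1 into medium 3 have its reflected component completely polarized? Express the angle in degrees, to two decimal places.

θ_B ≈ 59.20°

n₂/n₁ = tan 55.07° = 1.4319 and n₃/n₂ = tan 49.52° = 1.1717.
So n₃/n₁ = (n₂/n₁)(n₃/n₂) = 1.4319 × 1.1717 = 1.6777.
θ_B(1→3) = arctan(1.6777) = 59.20°.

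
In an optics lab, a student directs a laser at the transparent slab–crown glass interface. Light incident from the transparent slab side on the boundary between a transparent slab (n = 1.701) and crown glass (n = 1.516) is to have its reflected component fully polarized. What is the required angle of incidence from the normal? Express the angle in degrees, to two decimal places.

Brewster's condition: tan θ_B = n₂/n₁ = 1.516/1.701 = 0.8912. Taking the arctangent, θ_B = 41.71°.

θ_B ≈ 41.71°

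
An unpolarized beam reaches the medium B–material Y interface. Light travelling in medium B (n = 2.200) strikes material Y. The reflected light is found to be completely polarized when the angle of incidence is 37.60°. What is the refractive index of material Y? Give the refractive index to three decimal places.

n ≈ 1.694

At the Brewster angle, tan θ_B = n₂/n₁ with n₁ on the incident side (medium B) and n₂ on the transmitted side (material Y).
n₂ = n₁ tan θ_B = 2.200 × tan 37.60° = 1.694.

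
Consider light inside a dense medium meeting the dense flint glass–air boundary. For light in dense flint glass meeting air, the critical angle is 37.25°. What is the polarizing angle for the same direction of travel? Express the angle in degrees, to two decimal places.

n₂/n₁ = sin θ_c = sin 37.25° = 0.6053.
tan θ_B equals the same ratio, so θ_B = arctan(0.6053) = 31.19°.

θ_B ≈ 31.19°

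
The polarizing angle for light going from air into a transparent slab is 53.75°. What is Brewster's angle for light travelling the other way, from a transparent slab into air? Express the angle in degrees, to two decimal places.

θ_B' ≈ 36.25°

tan θ_B' = n₁/n₂ = 1/tan θ_B, so θ_B' = 90° − θ_B.
θ_B' = 90° − 53.75° = 36.25°.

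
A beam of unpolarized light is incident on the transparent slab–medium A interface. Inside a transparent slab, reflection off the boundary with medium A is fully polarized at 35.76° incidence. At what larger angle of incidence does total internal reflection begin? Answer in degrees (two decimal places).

θ_c ≈ 46.07°

n₂/n₁ = tan 35.76° = 0.7202; the critical angle satisfies sin θ_c = n₂/n₁.
θ_c = arcsin(0.7202) = 46.07°.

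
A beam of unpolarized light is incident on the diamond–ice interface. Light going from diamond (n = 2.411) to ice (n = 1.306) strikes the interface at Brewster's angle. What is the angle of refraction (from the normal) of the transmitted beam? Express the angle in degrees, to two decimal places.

First find Brewster's angle: tan θ_B = 1.306/2.411 = 0.5417, giving θ_B = 28.44°.
Since θ_B + θ_t = 90° at Brewster incidence, θ_t = 90° − 28.44° = 61.56°.

θ_t ≈ 61.56°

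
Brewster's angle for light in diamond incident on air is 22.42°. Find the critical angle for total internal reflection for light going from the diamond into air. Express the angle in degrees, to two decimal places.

tan θ_B = n₂/n₁ = tan 22.42° = 0.4126.
Total internal reflection: sin θ_c = n₂/n₁ = 0.4126.
θ_c = arcsin(0.4126) = 24.37°.

θ_c ≈ 24.37°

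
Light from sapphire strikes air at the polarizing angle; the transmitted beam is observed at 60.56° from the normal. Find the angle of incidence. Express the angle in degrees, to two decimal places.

At Brewster's angle the reflected and refracted rays are perpendicular, so θ_B + θ_t = 90°.
So θ_B = 90° − θ_t = 90° − 60.56° = 29.44°.

θ_B ≈ 29.44°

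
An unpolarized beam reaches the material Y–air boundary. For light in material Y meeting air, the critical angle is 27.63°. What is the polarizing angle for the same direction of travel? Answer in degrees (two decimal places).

n₂/n₁ = sin θ_c = sin 27.63° = 0.4638.
tan θ_B equals the same ratio, so θ_B = arctan(0.4638) = 24.88°.

θ_B ≈ 24.88°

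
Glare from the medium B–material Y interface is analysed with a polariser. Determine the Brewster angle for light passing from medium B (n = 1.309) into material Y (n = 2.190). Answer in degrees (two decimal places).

θ_B ≈ 59.13°

The reflected p-component vanishes when tan θ_B = n₂/n₁.
Here n₂/n₁ = 2.190/1.309 = 1.6730, and Brewster's law gives tan θ_B = n₂/n₁.
So θ_B = arctan 1.6730 = 59.13°.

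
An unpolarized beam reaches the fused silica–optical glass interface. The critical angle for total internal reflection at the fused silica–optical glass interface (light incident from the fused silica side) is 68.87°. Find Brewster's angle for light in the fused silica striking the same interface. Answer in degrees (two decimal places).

θ_B ≈ 43.01°

n₂/n₁ = sin θ_c = sin 68.87° = 0.9328.
tan θ_B equals the same ratio, so θ_B = arctan(0.9328) = 43.01°.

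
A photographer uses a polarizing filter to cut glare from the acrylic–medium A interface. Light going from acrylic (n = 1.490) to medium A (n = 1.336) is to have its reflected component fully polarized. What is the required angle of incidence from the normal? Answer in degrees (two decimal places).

θ_B ≈ 41.88°

The reflected p-component vanishes when tan θ_B = n₂/n₁.
Here n₂/n₁ = 1.336/1.490 = 0.8966, and Brewster's law gives tan θ_B = n₂/n₁.
So θ_B = arctan 0.8966 = 41.88°.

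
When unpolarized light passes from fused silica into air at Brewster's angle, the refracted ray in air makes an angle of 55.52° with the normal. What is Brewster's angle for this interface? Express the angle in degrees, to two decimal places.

θ_B ≈ 34.48°

At Brewster's angle the reflected and refracted rays are perpendicular, so θ_B + θ_t = 90°.
θ_B = 90° − 55.52° = 34.48°.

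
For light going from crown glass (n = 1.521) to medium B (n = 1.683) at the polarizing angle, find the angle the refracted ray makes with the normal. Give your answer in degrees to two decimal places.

θ_t ≈ 42.11°

First find Brewster's angle: tan θ_B = 1.683/1.521 = 1.1065, giving θ_B = 47.89°.
Since θ_B + θ_t = 90° at Brewster incidence, θ_t = 90° − 47.89° = 42.11°.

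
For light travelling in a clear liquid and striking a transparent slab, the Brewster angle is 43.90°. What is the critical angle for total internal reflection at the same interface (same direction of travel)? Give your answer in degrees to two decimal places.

θ_c ≈ 74.22°

From Brewster, n₂/n₁ = tan θ_B = tan 43.90° = 0.9623.
Then sin θ_c = n₂/n₁ = 0.9623, so θ_c = arcsin 0.9623 = 74.22°.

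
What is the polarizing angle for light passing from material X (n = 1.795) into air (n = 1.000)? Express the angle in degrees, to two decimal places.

Brewster's condition: tan θ_B = n₂/n₁ = 1.000/1.795 = 0.5571.
θ_B = arctan(0.5571) = 29.12°.

θ_B ≈ 29.12°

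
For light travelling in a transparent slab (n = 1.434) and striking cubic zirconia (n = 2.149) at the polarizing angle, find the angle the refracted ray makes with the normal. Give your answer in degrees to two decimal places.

tan θ_B = n₂/n₁ = 2.149/1.434 = 1.4986, so θ_B = 56.29°.
The refracted ray is perpendicular to the reflected ray, so θ_t = 90° − θ_B = 33.71°.

θ_t ≈ 33.71°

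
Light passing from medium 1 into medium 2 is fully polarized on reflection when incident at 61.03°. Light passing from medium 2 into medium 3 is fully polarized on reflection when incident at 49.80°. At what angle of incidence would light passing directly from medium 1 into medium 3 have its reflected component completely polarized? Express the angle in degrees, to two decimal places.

θ_B ≈ 64.93°

Each Brewster angle gives a ratio: n₂/n₁ = tan 61.03° = 1.8063, n₃/n₂ = tan 49.80° = 1.1833.
n₃/n₁ = 2.1374. Then tan θ_B(1→3) = n₃/n₁, so θ_B(1→3) = arctan(2.1374) = 64.93°.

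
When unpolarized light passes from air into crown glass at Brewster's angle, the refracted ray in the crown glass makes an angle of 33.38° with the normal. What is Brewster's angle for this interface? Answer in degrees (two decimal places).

θ_B ≈ 56.62°

At Brewster's angle the reflected and refracted rays are perpendicular, so θ_B + θ_t = 90°.
θ_B = 90° − 33.38° = 56.62°.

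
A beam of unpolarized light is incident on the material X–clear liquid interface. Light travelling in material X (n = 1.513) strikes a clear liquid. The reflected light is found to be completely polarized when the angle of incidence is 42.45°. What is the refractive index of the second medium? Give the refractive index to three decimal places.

Brewster's law: tan θ_B = n₂/n₁ (light incident in material X, refracted into a clear liquid).
n₂ = n₁ tan θ_B = 1.513 × tan 42.45° = 1.384.

n ≈ 1.384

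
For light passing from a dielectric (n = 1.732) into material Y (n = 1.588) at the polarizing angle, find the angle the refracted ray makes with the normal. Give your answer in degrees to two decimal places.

θ_t ≈ 47.48°

θ_B = arctan(n₂/n₁) = arctan(1.588/1.732) = 42.52°.
Since θ_B + θ_t = 90° at Brewster incidence, θ_t = 90° − 42.52° = 47.48°.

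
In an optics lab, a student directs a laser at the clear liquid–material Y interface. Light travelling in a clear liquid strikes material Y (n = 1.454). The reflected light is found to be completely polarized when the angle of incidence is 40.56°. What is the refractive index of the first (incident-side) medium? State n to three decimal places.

n ≈ 1.699

At Brewster's angle, tan θ_B = n₂/n₁ with n₁ on the incident side (a clear liquid) and n₂ on the transmitted side (material Y).
n₁ = n₂ / tan θ_B = 1.454 / tan 40.56° = 1.699.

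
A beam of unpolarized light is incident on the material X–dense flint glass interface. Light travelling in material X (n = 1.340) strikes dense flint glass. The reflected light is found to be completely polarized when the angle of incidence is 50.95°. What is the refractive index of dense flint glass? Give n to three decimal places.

n ≈ 1.652

Brewster's law: tan θ_B = n₂/n₁ (light incident in material X, refracted into dense flint glass).
n₂ = n₁ tan θ_B = 1.340 × tan 50.95° = 1.652.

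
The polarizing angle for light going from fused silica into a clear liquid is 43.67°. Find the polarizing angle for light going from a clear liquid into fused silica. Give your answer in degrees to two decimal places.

tan θ_B' = n₁/n₂ = 1/tan θ_B, so θ_B' = 90° − θ_B.
θ_B' = 90° − 43.67° = 46.33°.

θ_B' ≈ 46.33°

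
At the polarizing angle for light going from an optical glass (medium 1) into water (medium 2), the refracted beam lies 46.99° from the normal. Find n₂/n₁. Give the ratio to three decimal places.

n₂/n₁ ≈ 0.933

At Brewster incidence θ_B = 90° − θ_t = 90° − 46.99° = 43.01°.
tan θ_B = n₂/n₁, so n₂/n₁ = tan 43.01° = 0.933.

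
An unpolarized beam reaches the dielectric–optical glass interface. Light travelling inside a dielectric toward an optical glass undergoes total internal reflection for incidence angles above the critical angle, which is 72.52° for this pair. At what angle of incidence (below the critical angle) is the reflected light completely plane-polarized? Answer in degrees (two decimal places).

At the critical angle sin θ_c = n₂/n₁, giving n₂/n₁ = sin 72.52° = 0.9538.
Then tan θ_B = n₂/n₁ = 0.9538, so θ_B = arctan 0.9538 = 43.65°.

θ_B ≈ 43.65°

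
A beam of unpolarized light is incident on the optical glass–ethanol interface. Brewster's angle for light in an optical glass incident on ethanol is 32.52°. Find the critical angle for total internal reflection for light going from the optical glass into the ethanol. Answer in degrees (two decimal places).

n₂/n₁ = tan 32.52° = 0.6376; the critical angle satisfies sin θ_c = n₂/n₁.
θ_c = arcsin(0.6376) = 39.61°.

θ_c ≈ 39.61°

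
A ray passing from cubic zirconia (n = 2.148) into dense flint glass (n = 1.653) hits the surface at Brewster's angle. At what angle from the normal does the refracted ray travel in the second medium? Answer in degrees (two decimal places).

First find Brewster's angle: tan θ_B = 1.653/2.148 = 0.7696, giving θ_B = 37.58°.
The refracted ray is perpendicular to the reflected ray, so θ_t = 90° − θ_B = 52.42°.

θ_t ≈ 52.42°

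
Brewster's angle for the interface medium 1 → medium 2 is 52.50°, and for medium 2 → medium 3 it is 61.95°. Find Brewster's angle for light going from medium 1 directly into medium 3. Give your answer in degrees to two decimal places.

Each Brewster angle gives a ratio: n₂/n₁ = tan 52.50° = 1.3032, n₃/n₂ = tan 61.95° = 1.8768.
Multiplying, n₃/n₁ = 1.3032 × 1.8768 = 2.4459, and θ_B(1→3) = arctan 2.4459 = 67.76°.

θ_B ≈ 67.76°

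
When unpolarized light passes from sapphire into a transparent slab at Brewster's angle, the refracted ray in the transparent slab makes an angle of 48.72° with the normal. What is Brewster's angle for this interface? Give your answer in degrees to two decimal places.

At Brewster's angle the reflected and refracted rays are perpendicular, so θ_B + θ_t = 90°.
So θ_B = 90° − θ_t = 90° − 48.72° = 41.28°.

θ_B ≈ 41.28°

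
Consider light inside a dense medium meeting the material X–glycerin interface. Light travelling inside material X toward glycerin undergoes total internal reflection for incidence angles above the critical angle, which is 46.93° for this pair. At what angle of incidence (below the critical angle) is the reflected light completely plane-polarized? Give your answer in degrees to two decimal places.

θ_B ≈ 36.15°

sin θ_c = n₂/n₁, so n₂/n₁ = sin 46.93° = 0.7305.
Brewster: tan θ_B = n₂/n₁ = 0.7305.
θ_B = arctan(0.7305) = 36.15°.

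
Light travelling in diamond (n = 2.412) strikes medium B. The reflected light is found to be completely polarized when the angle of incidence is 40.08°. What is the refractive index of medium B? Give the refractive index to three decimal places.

n ≈ 2.030

At the Brewster angle, tan θ_B = n₂/n₁ with n₁ on the incident side (diamond) and n₂ on the transmitted side (medium B).
n₂ = n₁ tan θ_B = 2.412 × tan 40.08° = 2.030.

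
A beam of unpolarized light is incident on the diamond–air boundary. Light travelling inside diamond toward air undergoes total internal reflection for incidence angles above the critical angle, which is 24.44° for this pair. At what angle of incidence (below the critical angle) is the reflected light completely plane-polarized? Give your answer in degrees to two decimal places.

sin θ_c = n₂/n₁, so n₂/n₁ = sin 24.44° = 0.4137.
Brewster: tan θ_B = n₂/n₁ = 0.4137.
θ_B = arctan(0.4137) = 22.48°.

θ_B ≈ 22.48°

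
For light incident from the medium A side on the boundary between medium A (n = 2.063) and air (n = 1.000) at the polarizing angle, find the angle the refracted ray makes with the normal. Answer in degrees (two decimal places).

tan θ_B = n₂/n₁ = 1.000/2.063 = 0.4847, so θ_B = 25.86°.
The refracted ray is perpendicular to the reflected ray, so θ_t = 90° − θ_B = 64.14°.

θ_t ≈ 64.14°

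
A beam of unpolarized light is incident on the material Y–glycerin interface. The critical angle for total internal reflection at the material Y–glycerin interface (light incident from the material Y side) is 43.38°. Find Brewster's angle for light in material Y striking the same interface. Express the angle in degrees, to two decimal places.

sin θ_c = n₂/n₁, so n₂/n₁ = sin 43.38° = 0.6868.
Brewster: tan θ_B = n₂/n₁ = 0.6868.
θ_B = arctan(0.6868) = 34.48°.

θ_B ≈ 34.48°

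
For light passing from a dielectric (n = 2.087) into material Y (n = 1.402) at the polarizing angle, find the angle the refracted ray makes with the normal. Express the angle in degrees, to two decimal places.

First find Brewster's angle: tan θ_B = 1.402/2.087 = 0.6718, giving θ_B = 33.89°.
Since θ_B + θ_t = 90° at Brewster incidence, θ_t = 90° − 33.89° = 56.11°.

θ_t ≈ 56.11°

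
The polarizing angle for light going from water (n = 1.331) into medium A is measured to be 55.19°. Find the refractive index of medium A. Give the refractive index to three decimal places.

At the polarizing angle, tan θ_B = n₂/n₁ with n₁ on the incident side (water) and n₂ on the transmitted side (medium A).
n₂ = n₁ tan θ_B = 1.331 × tan 55.19° = 1.914.

n ≈ 1.914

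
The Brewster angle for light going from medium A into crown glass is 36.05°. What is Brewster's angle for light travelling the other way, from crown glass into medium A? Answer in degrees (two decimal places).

θ_B' ≈ 53.95°

tan θ_B' = n₁/n₂ = 1/tan θ_B, so θ_B' = 90° − θ_B.
θ_B' = 90° − 36.05° = 53.95°.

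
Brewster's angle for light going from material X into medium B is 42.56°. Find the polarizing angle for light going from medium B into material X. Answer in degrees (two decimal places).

θ_B' ≈ 47.44°

The two Brewster angles are complementary: θ_B' = 90° − θ_B = 90° − 42.56° = 47.44°.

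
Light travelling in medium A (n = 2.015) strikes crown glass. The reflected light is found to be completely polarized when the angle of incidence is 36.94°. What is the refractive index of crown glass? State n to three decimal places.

n ≈ 1.515

Brewster's law: tan θ_B = n₂/n₁ (light incident in medium A, refracted into crown glass).
n₂ = n₁ tan θ_B = 2.015 × tan 36.94° = 1.515.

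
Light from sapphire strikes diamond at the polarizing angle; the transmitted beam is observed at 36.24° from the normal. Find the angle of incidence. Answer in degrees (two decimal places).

At Brewster's angle the reflected and refracted rays are perpendicular, so θ_B + θ_t = 90°.
θ_B = 90° − 36.24° = 53.76°.

θ_B ≈ 53.76°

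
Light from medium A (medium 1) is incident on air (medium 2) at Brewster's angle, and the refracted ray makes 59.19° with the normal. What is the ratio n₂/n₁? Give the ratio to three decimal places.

n₂/n₁ ≈ 0.596

At Brewster incidence θ_B = 90° − θ_t = 90° − 59.19° = 30.81°.
tan θ_B = n₂/n₁, so n₂/n₁ = tan 30.81° = 0.596.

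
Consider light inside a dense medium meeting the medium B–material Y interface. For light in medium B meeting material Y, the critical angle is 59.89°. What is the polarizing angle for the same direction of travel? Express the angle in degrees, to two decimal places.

θ_B ≈ 40.86°

sin θ_c = n₂/n₁, so n₂/n₁ = sin 59.89° = 0.8651.
Brewster: tan θ_B = n₂/n₁ = 0.8651.
θ_B = arctan(0.8651) = 40.86°.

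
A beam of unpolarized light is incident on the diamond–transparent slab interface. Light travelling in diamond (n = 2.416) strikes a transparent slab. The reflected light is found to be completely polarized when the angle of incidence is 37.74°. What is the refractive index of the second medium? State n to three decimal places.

n ≈ 1.870

Full polarization of the reflected beam means tan θ_B = n₂/n₁, where n₁ is the incident medium (diamond).
n₂ = n₁ tan θ_B = 2.416 × tan 37.74° = 1.870.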